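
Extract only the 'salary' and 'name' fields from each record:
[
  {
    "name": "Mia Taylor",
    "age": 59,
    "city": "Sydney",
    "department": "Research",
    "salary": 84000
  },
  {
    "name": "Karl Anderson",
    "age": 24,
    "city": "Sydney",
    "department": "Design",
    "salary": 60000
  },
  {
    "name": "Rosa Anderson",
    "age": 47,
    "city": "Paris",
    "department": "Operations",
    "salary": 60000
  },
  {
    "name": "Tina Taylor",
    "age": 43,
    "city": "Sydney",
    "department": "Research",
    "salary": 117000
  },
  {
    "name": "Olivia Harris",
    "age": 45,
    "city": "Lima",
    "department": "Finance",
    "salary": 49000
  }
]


Original: 5 records with fields: name, age, city, department, salary
Keep: ['salary', 'name']
Drop: ['age', 'city', 'department']
Result: 5 records, 2 fields each

[
  {
    "salary": 84000,
    "name": "Mia Taylor"
  },
  {
    "salary": 60000,
    "name": "Karl Anderson"
  },
  {
    "salary": 60000,
    "name": "Rosa Anderson"
  },
  {
    "salary": 117000,
    "name": "Tina Taylor"
  },
  {
    "salary": 49000,
    "name": "Olivia Harris"
  }
]


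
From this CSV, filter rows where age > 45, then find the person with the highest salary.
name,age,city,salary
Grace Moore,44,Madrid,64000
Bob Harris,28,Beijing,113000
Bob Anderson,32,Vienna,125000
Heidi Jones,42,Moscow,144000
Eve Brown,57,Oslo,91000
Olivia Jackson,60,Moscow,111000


Filter: age > 45
Sort by: salary (descending)

Filtered records (2):
  Olivia Jackson, age 60, salary $111000
  Eve Brown, age 57, salary $91000

Highest salary: Olivia Jackson ($111000)

Olivia Jackson


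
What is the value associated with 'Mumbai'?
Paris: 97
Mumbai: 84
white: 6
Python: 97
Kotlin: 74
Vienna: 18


Looking up key 'Mumbai'
Value: 84

84


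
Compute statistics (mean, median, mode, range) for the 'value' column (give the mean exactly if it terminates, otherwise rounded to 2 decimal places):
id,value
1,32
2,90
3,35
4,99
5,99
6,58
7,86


Data: [32, 90, 35, 99, 99, 58, 86]
Count: 7
Sum: 499
Mean: 499/7 ≈ 71.29 (rounded to 2 decimal places)
Sorted: [32, 35, 58, 86, 90, 99, 99]
Median: 86.0
Mode: 99 (2 times)
Range: 99 - 32 = 67
Min: 32, Max: 99

mean≈71.29, median=86.0, mode=99, range=67


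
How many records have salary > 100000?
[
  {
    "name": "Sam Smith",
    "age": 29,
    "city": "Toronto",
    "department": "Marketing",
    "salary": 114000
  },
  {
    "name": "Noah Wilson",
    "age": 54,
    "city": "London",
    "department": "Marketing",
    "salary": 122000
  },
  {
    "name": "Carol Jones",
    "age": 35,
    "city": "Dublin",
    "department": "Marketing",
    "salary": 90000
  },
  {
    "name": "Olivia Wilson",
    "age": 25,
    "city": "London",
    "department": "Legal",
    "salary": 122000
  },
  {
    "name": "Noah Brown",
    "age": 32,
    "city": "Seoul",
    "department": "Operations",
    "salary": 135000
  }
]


Data: 5 records
Condition: salary > 100000

Checking each record:
  Sam Smith: 114000 MATCH
  Noah Wilson: 122000 MATCH
  Carol Jones: 90000
  Olivia Wilson: 122000 MATCH
  Noah Brown: 135000 MATCH

Count: 4

4


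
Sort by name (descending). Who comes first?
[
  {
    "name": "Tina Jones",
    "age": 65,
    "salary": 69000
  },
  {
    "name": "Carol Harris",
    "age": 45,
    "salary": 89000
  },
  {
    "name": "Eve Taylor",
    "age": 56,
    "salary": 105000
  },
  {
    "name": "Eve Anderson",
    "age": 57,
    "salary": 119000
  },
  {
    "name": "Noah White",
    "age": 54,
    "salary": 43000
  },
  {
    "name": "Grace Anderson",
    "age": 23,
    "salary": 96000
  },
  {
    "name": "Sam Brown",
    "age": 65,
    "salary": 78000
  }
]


Sort by: name (descending)

Sorted order:
  1. Tina Jones (name = Tina Jones)
  2. Sam Brown (name = Sam Brown)
  3. Noah White (name = Noah White)
  4. Grace Anderson (name = Grace Anderson)
  5. Eve Taylor (name = Eve Taylor)
  6. Eve Anderson (name = Eve Anderson)
  7. Carol Harris (name = Carol Harris)

First: Tina Jones

Tina Jones


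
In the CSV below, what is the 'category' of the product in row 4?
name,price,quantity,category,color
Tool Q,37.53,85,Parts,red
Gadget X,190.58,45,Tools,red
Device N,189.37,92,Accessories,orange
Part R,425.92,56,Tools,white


Query: Row 4 ('Part R'), column 'category'
Value: Tools

Tools


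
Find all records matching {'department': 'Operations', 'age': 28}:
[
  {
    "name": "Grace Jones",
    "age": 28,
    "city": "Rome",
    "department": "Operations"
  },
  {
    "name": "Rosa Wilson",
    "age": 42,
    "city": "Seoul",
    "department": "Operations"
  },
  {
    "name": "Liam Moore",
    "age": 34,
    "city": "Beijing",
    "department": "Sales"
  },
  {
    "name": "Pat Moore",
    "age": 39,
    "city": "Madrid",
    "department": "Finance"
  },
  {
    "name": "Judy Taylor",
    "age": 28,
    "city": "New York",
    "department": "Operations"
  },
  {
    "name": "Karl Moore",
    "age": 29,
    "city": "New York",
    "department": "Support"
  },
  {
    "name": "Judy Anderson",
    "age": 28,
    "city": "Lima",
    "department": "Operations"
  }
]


Search criteria: {'department': 'Operations', 'age': 28}

Checking 7 records:
  Grace Jones: {department: Operations, age: 28} <-- MATCH
  Rosa Wilson: {department: Operations, age: 42}
  Liam Moore: {department: Sales, age: 34}
  Pat Moore: {department: Finance, age: 39}
  Judy Taylor: {department: Operations, age: 28} <-- MATCH
  Karl Moore: {department: Support, age: 29}
  Judy Anderson: {department: Operations, age: 28} <-- MATCH

Matches: ["Grace Jones", "Judy Taylor", "Judy Anderson"]

["Grace Jones", "Judy Taylor", "Judy Anderson"]


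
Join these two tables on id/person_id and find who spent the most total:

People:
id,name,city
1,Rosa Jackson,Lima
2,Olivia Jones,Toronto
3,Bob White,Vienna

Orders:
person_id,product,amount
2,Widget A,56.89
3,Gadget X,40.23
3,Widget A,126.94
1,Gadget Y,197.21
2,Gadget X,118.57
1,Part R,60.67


Join on: people.id = orders.person_id

Joined rows:
  Olivia Jones (Toronto) bought Widget A for $56.89
  Bob White (Vienna) bought Gadget X for $40.23
  Bob White (Vienna) bought Widget A for $126.94
  Rosa Jackson (Lima) bought Gadget Y for $197.21
  Olivia Jones (Toronto) bought Gadget X for $118.57
  Rosa Jackson (Lima) bought Part R for $60.67

Total per person:
  Rosa Jackson: $257.88
  Olivia Jones: $175.46
  Bob White: $167.17

Top spender: Rosa Jackson ($257.88)

Rosa Jackson ($257.88)


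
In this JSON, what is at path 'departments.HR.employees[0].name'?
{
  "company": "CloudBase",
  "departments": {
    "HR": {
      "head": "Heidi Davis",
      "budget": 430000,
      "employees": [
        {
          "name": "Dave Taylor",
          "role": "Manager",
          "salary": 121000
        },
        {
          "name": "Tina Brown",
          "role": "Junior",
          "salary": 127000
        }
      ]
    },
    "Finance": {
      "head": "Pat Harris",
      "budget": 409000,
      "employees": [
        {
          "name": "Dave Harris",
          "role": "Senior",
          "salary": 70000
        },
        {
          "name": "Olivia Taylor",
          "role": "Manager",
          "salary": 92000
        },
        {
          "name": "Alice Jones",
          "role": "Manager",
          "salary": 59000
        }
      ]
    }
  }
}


Path: departments.HR.employees[0].name

Navigate:
  -> departments
  -> HR
  -> employees[0].name = 'Dave Taylor'

Dave Taylor


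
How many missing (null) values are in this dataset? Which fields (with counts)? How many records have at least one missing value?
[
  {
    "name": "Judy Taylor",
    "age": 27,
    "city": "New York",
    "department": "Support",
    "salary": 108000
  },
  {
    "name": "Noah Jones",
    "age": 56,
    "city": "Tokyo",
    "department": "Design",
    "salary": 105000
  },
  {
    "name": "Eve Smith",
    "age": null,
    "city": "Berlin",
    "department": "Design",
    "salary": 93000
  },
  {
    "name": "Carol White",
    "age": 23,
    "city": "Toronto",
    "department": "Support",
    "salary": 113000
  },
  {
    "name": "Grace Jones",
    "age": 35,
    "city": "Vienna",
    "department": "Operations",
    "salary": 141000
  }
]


Checking for missing (null) values in 5 records:

  Judy Taylor: complete
  Noah Jones: complete
  Eve Smith: age
  Carol White: complete
  Grace Jones: complete

Per field:
  name: 0 missing
  age: 1 missing
  city: 0 missing
  department: 0 missing
  salary: 0 missing

Total missing values: 1
Records with any missing: 1

1 missing values (age: 1); 1 incomplete records


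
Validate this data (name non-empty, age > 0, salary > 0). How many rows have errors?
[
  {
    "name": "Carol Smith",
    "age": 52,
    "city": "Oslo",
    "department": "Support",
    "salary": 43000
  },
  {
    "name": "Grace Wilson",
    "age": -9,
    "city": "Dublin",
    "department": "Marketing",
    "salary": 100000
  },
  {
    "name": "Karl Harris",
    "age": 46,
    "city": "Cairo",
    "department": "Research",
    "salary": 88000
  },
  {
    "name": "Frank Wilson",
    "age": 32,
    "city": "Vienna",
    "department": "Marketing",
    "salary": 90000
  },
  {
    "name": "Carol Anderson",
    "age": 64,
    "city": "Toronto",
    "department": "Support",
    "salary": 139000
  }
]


Validating 5 records:
Rules: name non-empty, age > 0, salary > 0

  Row 1 (Carol Smith): OK
  Row 2 (Grace Wilson): negative age: -9
  Row 3 (Karl Harris): OK
  Row 4 (Frank Wilson): OK
  Row 5 (Carol Anderson): OK

Total errors: 1

1 errors


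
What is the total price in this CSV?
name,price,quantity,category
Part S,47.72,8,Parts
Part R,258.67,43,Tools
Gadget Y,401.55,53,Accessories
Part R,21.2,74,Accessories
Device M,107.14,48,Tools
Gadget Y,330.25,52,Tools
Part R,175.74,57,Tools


Computing total price:
Values: [47.72, 258.67, 401.55, 21.2, 107.14, 330.25, 175.74]
Sum = 1342.27

1342.27


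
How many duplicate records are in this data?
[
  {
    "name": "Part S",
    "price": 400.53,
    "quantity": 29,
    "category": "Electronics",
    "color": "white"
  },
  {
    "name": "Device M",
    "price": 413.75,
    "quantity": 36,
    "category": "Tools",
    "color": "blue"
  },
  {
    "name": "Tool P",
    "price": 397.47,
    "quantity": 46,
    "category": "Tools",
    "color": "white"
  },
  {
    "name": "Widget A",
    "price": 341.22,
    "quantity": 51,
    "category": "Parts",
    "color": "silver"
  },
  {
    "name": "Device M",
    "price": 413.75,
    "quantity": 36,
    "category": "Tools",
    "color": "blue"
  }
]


Checking 5 records for duplicates:

  Row 1: Part S ($400.53, qty 29)
  Row 2: Device M ($413.75, qty 36)
  Row 3: Tool P ($397.47, qty 46)
  Row 4: Widget A ($341.22, qty 51)
  Row 5: Device M ($413.75, qty 36) <-- DUPLICATE

Duplicates found: 1
Unique records: 4

1 duplicates, 4 unique


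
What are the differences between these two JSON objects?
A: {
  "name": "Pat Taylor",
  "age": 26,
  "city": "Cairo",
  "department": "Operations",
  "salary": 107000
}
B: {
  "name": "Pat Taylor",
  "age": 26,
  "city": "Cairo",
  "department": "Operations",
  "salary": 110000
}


Comparing each field (in key order):
  name: same
  age: same
  city: same
  department: same
  salary: DIFFERENT
Differences:
  salary: 107000 -> 110000

1 field(s) changed

1 change: salary


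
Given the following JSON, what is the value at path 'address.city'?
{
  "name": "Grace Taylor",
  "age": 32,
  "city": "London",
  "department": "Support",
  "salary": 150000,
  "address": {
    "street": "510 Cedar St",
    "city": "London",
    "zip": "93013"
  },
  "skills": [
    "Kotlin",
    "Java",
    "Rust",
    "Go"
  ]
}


Query: address.city
Path: address -> city
Value: London

London


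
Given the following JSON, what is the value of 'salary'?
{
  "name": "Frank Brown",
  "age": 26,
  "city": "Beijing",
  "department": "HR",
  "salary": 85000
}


Looking up field 'salary'
Value: 85000

85000


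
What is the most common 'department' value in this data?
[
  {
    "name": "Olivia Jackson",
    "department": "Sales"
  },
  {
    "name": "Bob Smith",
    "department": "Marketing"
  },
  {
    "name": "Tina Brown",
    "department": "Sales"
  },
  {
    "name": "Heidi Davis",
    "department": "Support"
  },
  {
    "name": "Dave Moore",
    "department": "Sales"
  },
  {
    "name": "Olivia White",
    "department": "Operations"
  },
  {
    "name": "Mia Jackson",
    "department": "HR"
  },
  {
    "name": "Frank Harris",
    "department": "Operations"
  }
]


Counting 'department' values across 8 records:

  Sales: 3 ###
  Operations: 2 ##
  Marketing: 1 #
  Support: 1 #
  HR: 1 #

Most common: Sales (3 times)

Sales (3 times)


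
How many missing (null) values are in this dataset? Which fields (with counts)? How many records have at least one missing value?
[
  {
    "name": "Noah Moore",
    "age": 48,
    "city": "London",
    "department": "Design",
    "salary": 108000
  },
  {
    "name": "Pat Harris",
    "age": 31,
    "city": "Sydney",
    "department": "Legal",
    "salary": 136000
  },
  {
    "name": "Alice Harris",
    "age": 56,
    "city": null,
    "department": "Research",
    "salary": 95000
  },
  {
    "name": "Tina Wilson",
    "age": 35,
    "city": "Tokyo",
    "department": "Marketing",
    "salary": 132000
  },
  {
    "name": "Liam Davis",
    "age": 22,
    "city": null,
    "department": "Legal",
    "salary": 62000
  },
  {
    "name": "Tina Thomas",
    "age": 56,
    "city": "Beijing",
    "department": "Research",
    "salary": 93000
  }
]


Checking for missing (null) values in 6 records:

  Noah Moore: complete
  Pat Harris: complete
  Alice Harris: city
  Tina Wilson: complete
  Liam Davis: city
  Tina Thomas: complete

Per field:
  name: 0 missing
  age: 0 missing
  city: 2 missing
  department: 0 missing
  salary: 0 missing

Total missing values: 2
Records with any missing: 2

2 missing values (city: 2); 2 incomplete records


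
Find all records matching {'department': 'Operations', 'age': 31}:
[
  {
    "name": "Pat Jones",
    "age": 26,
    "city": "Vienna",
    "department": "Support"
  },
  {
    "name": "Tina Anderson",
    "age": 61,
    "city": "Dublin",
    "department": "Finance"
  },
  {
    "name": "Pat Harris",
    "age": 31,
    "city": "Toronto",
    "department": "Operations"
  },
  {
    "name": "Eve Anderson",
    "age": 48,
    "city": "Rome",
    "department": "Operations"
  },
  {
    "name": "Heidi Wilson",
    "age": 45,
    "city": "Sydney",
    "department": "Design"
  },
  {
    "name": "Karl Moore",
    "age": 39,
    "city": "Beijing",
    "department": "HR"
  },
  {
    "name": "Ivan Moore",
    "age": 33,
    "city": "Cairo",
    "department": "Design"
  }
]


Search criteria: {'department': 'Operations', 'age': 31}

Checking 7 records:
  Pat Jones: {department: Support, age: 26}
  Tina Anderson: {department: Finance, age: 61}
  Pat Harris: {department: Operations, age: 31} <-- MATCH
  Eve Anderson: {department: Operations, age: 48}
  Heidi Wilson: {department: Design, age: 45}
  Karl Moore: {department: HR, age: 39}
  Ivan Moore: {department: Design, age: 33}

Matches: ["Pat Harris"]

["Pat Harris"]


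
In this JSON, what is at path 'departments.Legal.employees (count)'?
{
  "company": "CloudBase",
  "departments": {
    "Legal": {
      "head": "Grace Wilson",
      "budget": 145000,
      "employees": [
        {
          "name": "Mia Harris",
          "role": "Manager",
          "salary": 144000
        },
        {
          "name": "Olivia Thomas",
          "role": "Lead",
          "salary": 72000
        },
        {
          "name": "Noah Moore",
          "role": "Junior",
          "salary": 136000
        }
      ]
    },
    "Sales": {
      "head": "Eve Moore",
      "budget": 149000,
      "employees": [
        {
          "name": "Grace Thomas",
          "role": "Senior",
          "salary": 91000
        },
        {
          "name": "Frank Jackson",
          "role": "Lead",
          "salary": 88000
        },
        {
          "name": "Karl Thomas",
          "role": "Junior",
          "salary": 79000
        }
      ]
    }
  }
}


Path: departments.Legal.employees (count)

Navigate:
  -> departments
  -> Legal
  -> employees (array, length 3)

3


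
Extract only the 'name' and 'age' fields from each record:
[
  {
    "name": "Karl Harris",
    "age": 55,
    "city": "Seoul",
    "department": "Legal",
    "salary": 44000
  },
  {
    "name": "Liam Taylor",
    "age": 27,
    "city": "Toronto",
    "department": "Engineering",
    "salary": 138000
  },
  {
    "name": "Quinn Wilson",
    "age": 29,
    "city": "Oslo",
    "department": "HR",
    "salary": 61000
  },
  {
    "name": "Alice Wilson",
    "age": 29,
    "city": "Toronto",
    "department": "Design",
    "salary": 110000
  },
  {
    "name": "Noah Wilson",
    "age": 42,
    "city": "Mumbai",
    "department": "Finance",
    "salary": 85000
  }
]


Original: 5 records with fields: name, age, city, department, salary
Keep: ['name', 'age']
Drop: ['city', 'department', 'salary']
Result: 5 records, 2 fields each

[
  {
    "name": "Karl Harris",
    "age": 55
  },
  {
    "name": "Liam Taylor",
    "age": 27
  },
  {
    "name": "Quinn Wilson",
    "age": 29
  },
  {
    "name": "Alice Wilson",
    "age": 29
  },
  {
    "name": "Noah Wilson",
    "age": 42
  }
]


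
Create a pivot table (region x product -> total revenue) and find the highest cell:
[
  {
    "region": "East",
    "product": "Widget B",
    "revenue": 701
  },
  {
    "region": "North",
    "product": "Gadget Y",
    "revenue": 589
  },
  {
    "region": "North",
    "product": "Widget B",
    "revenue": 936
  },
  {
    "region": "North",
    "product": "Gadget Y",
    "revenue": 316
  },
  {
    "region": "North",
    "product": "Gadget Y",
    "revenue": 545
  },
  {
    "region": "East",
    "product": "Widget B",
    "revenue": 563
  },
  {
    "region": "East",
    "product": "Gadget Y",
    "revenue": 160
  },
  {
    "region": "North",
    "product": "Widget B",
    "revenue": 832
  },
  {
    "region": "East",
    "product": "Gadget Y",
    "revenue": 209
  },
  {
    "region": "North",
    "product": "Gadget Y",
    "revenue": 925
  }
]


Pivot: region (rows) x product (columns) -> total revenue

     Gadget Y      Widget B    
East           369          1264  
North         2375          1768  

Highest: North / Gadget Y = $2375

North / Gadget Y = $2375


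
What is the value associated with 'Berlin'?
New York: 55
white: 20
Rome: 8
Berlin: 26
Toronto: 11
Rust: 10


Looking up key 'Berlin'
Value: 26

26


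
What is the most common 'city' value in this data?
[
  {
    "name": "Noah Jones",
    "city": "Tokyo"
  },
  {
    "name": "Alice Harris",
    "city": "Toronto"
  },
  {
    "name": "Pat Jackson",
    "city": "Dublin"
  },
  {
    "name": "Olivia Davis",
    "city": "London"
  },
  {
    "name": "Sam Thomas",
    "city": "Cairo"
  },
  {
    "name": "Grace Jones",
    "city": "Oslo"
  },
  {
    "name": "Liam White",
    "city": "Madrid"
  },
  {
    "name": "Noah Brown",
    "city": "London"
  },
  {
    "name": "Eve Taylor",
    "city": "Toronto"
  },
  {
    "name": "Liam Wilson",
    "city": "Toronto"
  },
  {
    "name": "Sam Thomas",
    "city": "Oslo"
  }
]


Counting 'city' values across 11 records:

  Toronto: 3 ###
  London: 2 ##
  Oslo: 2 ##
  Tokyo: 1 #
  Dublin: 1 #
  Cairo: 1 #
  Madrid: 1 #

Most common: Toronto (3 times)

Toronto (3 times)


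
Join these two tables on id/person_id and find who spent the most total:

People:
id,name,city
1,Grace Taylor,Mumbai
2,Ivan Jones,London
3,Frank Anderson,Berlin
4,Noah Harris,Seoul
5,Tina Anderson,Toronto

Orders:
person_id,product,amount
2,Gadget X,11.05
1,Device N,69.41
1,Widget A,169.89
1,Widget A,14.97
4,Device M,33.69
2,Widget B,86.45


Join on: people.id = orders.person_id

Joined rows:
  Ivan Jones (London) bought Gadget X for $11.05
  Grace Taylor (Mumbai) bought Device N for $69.41
  Grace Taylor (Mumbai) bought Widget A for $169.89
  Grace Taylor (Mumbai) bought Widget A for $14.97
  Noah Harris (Seoul) bought Device M for $33.69
  Ivan Jones (London) bought Widget B for $86.45

Total per person:
  Grace Taylor: $254.27
  Ivan Jones: $97.50
  Noah Harris: $33.69

Top spender: Grace Taylor ($254.27)

Grace Taylor ($254.27)


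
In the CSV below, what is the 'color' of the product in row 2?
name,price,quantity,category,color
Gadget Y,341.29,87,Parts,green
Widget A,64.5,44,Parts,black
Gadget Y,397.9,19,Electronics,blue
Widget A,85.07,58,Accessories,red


Query: Row 2 ('Widget A'), column 'color'
Value: black

black


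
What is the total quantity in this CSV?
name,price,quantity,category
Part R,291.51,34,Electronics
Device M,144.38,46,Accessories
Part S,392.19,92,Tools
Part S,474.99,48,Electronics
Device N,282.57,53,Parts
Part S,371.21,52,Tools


Computing total quantity:
Values: [34, 46, 92, 48, 53, 52]
Sum = 325

325


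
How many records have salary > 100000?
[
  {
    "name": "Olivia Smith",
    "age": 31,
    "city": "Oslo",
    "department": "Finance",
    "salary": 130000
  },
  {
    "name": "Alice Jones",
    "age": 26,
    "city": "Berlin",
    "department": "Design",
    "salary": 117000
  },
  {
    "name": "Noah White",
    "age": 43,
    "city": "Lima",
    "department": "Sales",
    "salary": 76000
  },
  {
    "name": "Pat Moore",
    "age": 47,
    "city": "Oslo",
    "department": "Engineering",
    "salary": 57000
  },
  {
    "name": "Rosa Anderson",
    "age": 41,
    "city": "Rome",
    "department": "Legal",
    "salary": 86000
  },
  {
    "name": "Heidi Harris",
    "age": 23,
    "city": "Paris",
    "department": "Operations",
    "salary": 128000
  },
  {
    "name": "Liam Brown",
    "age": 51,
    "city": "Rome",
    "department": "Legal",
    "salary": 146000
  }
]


Data: 7 records
Condition: salary > 100000

Checking each record:
  Olivia Smith: 130000 MATCH
  Alice Jones: 117000 MATCH
  Noah White: 76000
  Pat Moore: 57000
  Rosa Anderson: 86000
  Heidi Harris: 128000 MATCH
  Liam Brown: 146000 MATCH

Count: 4

4


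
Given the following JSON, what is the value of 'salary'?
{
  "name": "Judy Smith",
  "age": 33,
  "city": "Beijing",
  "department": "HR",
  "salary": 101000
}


Looking up field 'salary'
Value: 101000

101000


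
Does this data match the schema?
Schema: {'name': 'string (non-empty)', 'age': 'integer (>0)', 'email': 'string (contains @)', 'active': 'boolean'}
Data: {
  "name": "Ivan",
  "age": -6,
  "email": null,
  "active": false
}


Validating each field against schema:
  name: OK (non-empty string)
  age: FAIL (-6 is not > 0)
  email: FAIL (null is not a string)
  active: OK (boolean)

Result: INVALID (2 errors: age, email)

INVALID (2 errors: age, email)


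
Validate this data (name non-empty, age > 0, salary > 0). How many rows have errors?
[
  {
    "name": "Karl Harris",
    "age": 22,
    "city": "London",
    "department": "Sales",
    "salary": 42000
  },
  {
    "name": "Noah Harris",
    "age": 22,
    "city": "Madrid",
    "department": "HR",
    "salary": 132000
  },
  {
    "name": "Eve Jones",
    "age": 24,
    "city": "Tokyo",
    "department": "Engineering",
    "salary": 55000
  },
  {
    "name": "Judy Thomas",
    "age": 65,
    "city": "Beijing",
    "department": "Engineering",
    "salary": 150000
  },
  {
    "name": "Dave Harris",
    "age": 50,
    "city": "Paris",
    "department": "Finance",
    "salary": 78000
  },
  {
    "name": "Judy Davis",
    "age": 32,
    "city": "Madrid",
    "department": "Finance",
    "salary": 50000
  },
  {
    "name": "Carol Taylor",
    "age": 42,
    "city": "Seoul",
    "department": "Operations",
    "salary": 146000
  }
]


Validating 7 records:
Rules: name non-empty, age > 0, salary > 0

  Row 1 (Karl Harris): OK
  Row 2 (Noah Harris): OK
  Row 3 (Eve Jones): OK
  Row 4 (Judy Thomas): OK
  Row 5 (Dave Harris): OK
  Row 6 (Judy Davis): OK
  Row 7 (Carol Taylor): OK

Total errors: 0

0 errors


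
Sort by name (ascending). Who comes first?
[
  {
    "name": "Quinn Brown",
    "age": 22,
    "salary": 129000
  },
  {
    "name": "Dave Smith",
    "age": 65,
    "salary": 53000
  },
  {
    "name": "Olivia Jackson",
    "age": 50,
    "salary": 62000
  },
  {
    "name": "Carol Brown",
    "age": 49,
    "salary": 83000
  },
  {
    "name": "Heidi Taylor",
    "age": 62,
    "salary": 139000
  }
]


Sort by: name (ascending)

Sorted order:
  1. Carol Brown (name = Carol Brown)
  2. Dave Smith (name = Dave Smith)
  3. Heidi Taylor (name = Heidi Taylor)
  4. Olivia Jackson (name = Olivia Jackson)
  5. Quinn Brown (name = Quinn Brown)

First: Carol Brown

Carol Brown


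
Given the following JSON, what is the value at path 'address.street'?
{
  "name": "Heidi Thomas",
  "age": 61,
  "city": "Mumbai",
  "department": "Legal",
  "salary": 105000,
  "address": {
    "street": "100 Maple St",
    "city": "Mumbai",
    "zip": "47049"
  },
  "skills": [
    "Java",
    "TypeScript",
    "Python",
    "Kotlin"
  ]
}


Query: address.street
Path: address -> street
Value: 100 Maple St

100 Maple St


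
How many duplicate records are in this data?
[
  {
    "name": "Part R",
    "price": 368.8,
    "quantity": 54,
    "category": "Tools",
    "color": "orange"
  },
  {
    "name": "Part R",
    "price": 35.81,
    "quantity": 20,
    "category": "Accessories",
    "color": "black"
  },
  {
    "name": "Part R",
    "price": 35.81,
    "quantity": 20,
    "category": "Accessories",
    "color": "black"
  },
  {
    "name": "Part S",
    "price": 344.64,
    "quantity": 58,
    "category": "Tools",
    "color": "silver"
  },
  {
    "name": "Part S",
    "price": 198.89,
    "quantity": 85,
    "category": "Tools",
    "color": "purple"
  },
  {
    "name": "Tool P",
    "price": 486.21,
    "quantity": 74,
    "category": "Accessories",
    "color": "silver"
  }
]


Checking 6 records for duplicates:

  Row 1: Part R ($368.8, qty 54)
  Row 2: Part R ($35.81, qty 20)
  Row 3: Part R ($35.81, qty 20) <-- DUPLICATE
  Row 4: Part S ($344.64, qty 58)
  Row 5: Part S ($198.89, qty 85)
  Row 6: Tool P ($486.21, qty 74)

Duplicates found: 1
Unique records: 5

1 duplicates, 5 unique


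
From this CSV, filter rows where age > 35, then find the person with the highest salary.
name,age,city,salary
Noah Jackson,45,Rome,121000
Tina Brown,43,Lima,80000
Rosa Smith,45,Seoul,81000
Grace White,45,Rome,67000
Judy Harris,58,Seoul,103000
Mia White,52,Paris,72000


Filter: age > 35
Sort by: salary (descending)

Filtered records (6):
  Noah Jackson, age 45, salary $121000
  Judy Harris, age 58, salary $103000
  Rosa Smith, age 45, salary $81000
  Tina Brown, age 43, salary $80000
  Mia White, age 52, salary $72000
  Grace White, age 45, salary $67000

Highest salary: Noah Jackson ($121000)

Noah Jackson


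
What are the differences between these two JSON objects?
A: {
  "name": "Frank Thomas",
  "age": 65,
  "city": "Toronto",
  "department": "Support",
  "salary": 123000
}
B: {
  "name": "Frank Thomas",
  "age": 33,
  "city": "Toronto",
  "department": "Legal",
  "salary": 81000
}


Comparing each field (in key order):
  name: same
  age: DIFFERENT
  city: same
  department: DIFFERENT
  salary: DIFFERENT
Differences:
  age: 65 -> 33
  department: Support -> Legal
  salary: 123000 -> 81000

3 field(s) changed

3 changes: age, department, salary


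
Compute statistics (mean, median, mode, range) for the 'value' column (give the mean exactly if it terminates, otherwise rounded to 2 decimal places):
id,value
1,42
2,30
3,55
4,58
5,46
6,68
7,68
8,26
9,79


Data: [42, 30, 55, 58, 46, 68, 68, 26, 79]
Count: 9
Sum: 472
Mean: 472/9 ≈ 52.44 (rounded to 2 decimal places)
Sorted: [26, 30, 42, 46, 55, 58, 68, 68, 79]
Median: 55.0
Mode: 68 (2 times)
Range: 79 - 26 = 53
Min: 26, Max: 79

mean≈52.44, median=55.0, mode=68, range=53


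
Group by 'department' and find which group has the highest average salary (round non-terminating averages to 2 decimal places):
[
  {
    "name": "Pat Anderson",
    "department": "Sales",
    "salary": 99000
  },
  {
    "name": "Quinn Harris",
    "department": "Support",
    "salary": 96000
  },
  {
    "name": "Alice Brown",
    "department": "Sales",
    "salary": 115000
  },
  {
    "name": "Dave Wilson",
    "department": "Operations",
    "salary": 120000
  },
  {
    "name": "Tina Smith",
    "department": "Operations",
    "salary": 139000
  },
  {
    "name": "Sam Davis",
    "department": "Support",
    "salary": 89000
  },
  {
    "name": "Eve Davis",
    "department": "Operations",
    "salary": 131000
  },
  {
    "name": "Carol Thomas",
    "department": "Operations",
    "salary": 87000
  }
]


Group by: department

Groups:
  Operations: 4 people, avg salary = 477000/4 = $119250
  Sales: 2 people, avg salary = 214000/2 = $107000
  Support: 2 people, avg salary = 185000/2 = $92500

Highest average salary: Operations ($119250)

Operations ($119250)


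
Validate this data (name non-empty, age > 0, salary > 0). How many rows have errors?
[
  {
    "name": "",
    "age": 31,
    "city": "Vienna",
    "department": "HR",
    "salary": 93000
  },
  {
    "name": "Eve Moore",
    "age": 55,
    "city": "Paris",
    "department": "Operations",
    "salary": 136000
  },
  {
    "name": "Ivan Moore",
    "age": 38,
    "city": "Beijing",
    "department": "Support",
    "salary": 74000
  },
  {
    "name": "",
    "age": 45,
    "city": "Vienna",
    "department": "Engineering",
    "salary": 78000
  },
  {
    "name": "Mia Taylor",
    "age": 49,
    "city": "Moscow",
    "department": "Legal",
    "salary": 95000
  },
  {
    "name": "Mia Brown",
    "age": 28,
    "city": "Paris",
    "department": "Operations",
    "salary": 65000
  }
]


Validating 6 records:
Rules: name non-empty, age > 0, salary > 0

  Row 1 (???): empty name
  Row 2 (Eve Moore): OK
  Row 3 (Ivan Moore): OK
  Row 4 (???): empty name
  Row 5 (Mia Taylor): OK
  Row 6 (Mia Brown): OK

Total errors: 2

2 errors


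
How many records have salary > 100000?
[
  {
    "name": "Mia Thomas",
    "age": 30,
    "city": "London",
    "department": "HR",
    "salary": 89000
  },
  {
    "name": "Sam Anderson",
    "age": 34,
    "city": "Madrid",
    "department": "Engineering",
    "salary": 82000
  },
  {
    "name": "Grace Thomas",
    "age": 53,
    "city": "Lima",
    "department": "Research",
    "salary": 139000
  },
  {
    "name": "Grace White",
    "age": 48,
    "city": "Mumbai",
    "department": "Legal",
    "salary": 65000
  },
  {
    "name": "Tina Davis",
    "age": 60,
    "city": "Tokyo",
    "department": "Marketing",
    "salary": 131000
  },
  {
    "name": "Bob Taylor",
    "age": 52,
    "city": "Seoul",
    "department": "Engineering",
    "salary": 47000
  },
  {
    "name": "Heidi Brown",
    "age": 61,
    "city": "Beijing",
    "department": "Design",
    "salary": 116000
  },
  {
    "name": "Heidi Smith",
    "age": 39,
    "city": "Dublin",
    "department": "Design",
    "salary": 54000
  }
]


Data: 8 records
Condition: salary > 100000

Checking each record:
  Mia Thomas: 89000
  Sam Anderson: 82000
  Grace Thomas: 139000 MATCH
  Grace White: 65000
  Tina Davis: 131000 MATCH
  Bob Taylor: 47000
  Heidi Brown: 116000 MATCH
  Heidi Smith: 54000

Count: 3

3


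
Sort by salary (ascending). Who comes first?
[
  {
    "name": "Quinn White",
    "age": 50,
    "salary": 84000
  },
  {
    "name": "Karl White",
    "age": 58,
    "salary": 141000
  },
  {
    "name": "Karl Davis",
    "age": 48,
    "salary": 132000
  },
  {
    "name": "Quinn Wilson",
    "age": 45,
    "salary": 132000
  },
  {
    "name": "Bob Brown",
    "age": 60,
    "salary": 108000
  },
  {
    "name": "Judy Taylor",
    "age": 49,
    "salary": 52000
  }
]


Sort by: salary (ascending)

Sorted order:
  1. Judy Taylor (salary = 52000)
  2. Quinn White (salary = 84000)
  3. Bob Brown (salary = 108000)
  4. Karl Davis (salary = 132000)
  5. Quinn Wilson (salary = 132000)
  6. Karl White (salary = 141000)

First: Judy Taylor

Judy Taylor


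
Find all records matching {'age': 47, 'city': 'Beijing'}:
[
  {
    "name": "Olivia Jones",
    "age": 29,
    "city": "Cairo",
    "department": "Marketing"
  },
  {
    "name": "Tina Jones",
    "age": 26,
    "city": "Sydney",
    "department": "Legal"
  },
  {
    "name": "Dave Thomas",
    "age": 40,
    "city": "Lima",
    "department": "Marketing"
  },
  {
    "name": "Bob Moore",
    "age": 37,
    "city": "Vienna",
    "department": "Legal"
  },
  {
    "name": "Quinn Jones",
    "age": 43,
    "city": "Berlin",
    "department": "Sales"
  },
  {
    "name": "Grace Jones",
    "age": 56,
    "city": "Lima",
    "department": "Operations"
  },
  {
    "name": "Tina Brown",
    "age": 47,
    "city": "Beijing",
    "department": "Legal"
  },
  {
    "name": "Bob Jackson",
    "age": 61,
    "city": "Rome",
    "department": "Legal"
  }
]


Search criteria: {'age': 47, 'city': 'Beijing'}

Checking 8 records:
  Olivia Jones: {age: 29, city: Cairo}
  Tina Jones: {age: 26, city: Sydney}
  Dave Thomas: {age: 40, city: Lima}
  Bob Moore: {age: 37, city: Vienna}
  Quinn Jones: {age: 43, city: Berlin}
  Grace Jones: {age: 56, city: Lima}
  Tina Brown: {age: 47, city: Beijing} <-- MATCH
  Bob Jackson: {age: 61, city: Rome}

Matches: ["Tina Brown"]

["Tina Brown"]


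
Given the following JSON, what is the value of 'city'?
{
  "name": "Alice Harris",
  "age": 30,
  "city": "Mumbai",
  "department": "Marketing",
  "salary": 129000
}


Looking up field 'city'
Value: Mumbai

Mumbai


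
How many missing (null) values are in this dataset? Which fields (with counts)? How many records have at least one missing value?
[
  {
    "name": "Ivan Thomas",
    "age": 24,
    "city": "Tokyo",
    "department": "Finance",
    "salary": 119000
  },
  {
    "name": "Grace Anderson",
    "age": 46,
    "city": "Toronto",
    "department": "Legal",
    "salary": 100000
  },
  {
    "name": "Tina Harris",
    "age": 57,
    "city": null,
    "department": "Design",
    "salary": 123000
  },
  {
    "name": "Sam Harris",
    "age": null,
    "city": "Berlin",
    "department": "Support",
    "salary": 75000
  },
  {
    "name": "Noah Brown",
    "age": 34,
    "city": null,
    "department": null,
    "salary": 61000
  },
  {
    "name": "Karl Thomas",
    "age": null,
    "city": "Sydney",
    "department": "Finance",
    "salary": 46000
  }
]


Checking for missing (null) values in 6 records:

  Ivan Thomas: complete
  Grace Anderson: complete
  Tina Harris: city
  Sam Harris: age
  Noah Brown: city, department
  Karl Thomas: age

Per field:
  name: 0 missing
  age: 2 missing
  city: 2 missing
  department: 1 missing
  salary: 0 missing

Total missing values: 5
Records with any missing: 4

5 missing values (age: 2, city: 2, department: 1); 4 incomplete records


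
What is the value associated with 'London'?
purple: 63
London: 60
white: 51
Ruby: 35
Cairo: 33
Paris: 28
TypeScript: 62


Looking up key 'London'
Value: 60

60


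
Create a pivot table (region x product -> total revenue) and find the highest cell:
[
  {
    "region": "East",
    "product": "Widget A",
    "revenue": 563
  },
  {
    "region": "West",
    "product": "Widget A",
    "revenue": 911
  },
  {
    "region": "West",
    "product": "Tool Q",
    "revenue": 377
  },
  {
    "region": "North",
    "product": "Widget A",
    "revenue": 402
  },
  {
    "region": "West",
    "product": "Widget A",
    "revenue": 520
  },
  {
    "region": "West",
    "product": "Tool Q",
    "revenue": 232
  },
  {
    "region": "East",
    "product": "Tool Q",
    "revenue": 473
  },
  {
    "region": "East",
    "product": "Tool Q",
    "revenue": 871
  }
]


Pivot: region (rows) x product (columns) -> total revenue

     Tool Q        Widget A    
East          1344           563  
North            0           402  
West           609          1431  

Highest: West / Widget A = $1431

West / Widget A = $1431


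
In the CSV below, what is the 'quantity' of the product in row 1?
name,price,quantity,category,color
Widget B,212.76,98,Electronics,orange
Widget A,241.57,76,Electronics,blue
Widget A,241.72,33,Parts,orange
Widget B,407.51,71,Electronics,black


Query: Row 1 ('Widget B'), column 'quantity'
Value: 98

98


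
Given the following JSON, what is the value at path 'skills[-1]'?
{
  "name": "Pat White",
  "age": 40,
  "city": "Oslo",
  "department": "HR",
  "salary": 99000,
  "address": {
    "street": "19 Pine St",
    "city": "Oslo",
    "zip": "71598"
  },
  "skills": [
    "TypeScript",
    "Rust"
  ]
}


Query: skills[-1]
Path: skills -> last element
Value: Rust

Rust


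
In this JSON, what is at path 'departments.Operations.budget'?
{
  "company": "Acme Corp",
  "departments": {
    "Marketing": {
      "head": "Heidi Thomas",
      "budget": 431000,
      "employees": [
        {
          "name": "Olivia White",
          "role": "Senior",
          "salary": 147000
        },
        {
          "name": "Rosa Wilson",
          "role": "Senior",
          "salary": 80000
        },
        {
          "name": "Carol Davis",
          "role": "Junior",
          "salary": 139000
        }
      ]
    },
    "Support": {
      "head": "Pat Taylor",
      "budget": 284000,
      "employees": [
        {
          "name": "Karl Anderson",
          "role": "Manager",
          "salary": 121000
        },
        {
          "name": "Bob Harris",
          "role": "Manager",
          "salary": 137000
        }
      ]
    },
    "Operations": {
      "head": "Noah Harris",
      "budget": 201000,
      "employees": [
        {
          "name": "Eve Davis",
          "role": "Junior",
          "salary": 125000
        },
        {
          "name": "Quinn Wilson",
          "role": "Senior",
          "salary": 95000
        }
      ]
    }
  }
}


Path: departments.Operations.budget

Navigate:
  -> departments
  -> Operations
  -> budget = 201000

201000


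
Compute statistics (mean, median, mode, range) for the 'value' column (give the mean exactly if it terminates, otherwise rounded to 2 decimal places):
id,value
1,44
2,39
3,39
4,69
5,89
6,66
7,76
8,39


Data: [44, 39, 39, 69, 89, 66, 76, 39]
Count: 8
Sum: 461
Mean: 461/8 = 57.625
Sorted: [39, 39, 39, 44, 66, 69, 76, 89]
Median: 55.0
Mode: 39 (3 times)
Range: 89 - 39 = 50
Min: 39, Max: 89

mean=57.625, median=55.0, mode=39, range=50


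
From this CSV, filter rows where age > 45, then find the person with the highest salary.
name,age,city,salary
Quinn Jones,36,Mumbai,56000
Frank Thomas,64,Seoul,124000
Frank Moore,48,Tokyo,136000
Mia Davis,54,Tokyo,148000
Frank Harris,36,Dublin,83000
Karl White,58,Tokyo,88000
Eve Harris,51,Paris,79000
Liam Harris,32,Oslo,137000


Filter: age > 45
Sort by: salary (descending)

Filtered records (5):
  Mia Davis, age 54, salary $148000
  Frank Moore, age 48, salary $136000
  Frank Thomas, age 64, salary $124000
  Karl White, age 58, salary $88000
  Eve Harris, age 51, salary $79000

Highest salary: Mia Davis ($148000)

Mia Davis


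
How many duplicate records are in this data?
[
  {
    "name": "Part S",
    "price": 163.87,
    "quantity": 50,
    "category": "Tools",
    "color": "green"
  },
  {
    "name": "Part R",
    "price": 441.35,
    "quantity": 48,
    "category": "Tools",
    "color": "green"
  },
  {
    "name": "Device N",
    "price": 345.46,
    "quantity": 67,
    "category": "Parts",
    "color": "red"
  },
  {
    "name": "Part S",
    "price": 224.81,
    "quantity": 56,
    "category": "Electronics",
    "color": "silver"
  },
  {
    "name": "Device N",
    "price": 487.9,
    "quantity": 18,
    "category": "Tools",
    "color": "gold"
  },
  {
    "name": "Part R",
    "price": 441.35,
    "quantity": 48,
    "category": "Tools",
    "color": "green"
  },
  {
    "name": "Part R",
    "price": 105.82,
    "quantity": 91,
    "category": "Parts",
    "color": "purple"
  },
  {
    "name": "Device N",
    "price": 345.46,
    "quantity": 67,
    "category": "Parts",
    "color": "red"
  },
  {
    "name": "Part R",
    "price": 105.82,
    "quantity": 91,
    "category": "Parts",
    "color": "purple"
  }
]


Checking 9 records for duplicates:

  Row 1: Part S ($163.87, qty 50)
  Row 2: Part R ($441.35, qty 48)
  Row 3: Device N ($345.46, qty 67)
  Row 4: Part S ($224.81, qty 56)
  Row 5: Device N ($487.9, qty 18)
  Row 6: Part R ($441.35, qty 48) <-- DUPLICATE
  Row 7: Part R ($105.82, qty 91)
  Row 8: Device N ($345.46, qty 67) <-- DUPLICATE
  Row 9: Part R ($105.82, qty 91) <-- DUPLICATE

Duplicates found: 3
Unique records: 6

3 duplicates, 6 unique
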